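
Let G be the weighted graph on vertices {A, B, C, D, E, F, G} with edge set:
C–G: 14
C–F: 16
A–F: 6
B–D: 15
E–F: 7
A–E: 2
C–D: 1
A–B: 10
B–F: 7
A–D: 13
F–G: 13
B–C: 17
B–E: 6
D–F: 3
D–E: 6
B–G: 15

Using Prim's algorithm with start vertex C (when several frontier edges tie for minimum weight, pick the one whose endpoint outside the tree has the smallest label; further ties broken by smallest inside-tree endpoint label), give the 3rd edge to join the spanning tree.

Grow the tree from C using Prim:
Step 1: cheapest edge leaving the tree is C–D (1); add D.
Step 2: cheapest edge leaving the tree is D–F (3); add F.
Step 3: cheapest edge leaving the tree is A–F (6); add A.
Step 4: cheapest edge leaving the tree is A–E (2); add E.
Step 5: cheapest edge leaving the tree is B–E (6); add B.
Step 6: cheapest edge leaving the tree is F–G (13); add G.
The 3rd edge added is A–F.

A-F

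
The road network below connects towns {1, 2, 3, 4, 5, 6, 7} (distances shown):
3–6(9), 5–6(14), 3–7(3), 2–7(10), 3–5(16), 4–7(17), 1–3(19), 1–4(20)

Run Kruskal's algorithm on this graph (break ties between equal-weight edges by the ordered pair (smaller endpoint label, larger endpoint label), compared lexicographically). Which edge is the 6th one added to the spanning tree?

Sort edges by weight, then run Kruskal:
3–7 (3): add. Components now {1} {2} {3,7} {4} {5} {6}
3–6 (9): add. Components now {1} {2} {3,6,7} {4} {5}
2–7 (10): add. Components now {1} {2,3,6,7} {4} {5}
5–6 (14): add. Components now {1} {2,3,5,6,7} {4}
3–5 (16): skip — 3 and 5 already connected.
4–7 (17): add. Components now {1} {2,3,4,5,6,7}
1–3 (19): add. Components now {1,2,3,4,5,6,7}
The 6th edge added is 1–3.

1-3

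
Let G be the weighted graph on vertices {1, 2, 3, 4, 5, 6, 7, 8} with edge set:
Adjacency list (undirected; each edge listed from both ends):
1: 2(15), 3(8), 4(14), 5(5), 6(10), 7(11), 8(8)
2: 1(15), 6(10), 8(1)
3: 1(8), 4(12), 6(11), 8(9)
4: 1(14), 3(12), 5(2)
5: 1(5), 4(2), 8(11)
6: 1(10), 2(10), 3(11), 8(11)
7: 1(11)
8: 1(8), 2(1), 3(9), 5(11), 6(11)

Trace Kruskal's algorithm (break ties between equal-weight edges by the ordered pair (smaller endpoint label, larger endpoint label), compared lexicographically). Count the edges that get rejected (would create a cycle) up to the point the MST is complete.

2

Kruskal's algorithm — process edges by increasing weight (ties by edge label):
2–8 (1): add — endpoints in different components.
4–5 (2): add — endpoints in different components.
1–5 (5): add — endpoints in different components.
1–3 (8): add — endpoints in different components.
1–8 (8): add — endpoints in different components.
3–8 (9): skip — 3 and 8 already connected.
1–6 (10): add — endpoints in different components.
2–6 (10): skip — 2 and 6 already connected.
1–7 (11): add — endpoints in different components.
Edges rejected before the tree was complete: 2.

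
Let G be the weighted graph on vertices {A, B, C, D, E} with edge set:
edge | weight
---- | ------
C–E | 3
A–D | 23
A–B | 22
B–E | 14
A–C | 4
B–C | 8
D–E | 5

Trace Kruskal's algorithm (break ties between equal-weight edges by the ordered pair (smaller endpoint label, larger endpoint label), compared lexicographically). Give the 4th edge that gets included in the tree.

B-C

Kruskal's algorithm — process edges by increasing weight (ties by edge label):
C–E (3): add. Components now {A} {B} {C,E} {D}
A–C (4): add. Components now {A,C,E} {B} {D}
D–E (5): add. Components now {A,C,D,E} {B}
B–C (8): add. Components now {A,B,C,D,E}
The 4th edge added is B–C.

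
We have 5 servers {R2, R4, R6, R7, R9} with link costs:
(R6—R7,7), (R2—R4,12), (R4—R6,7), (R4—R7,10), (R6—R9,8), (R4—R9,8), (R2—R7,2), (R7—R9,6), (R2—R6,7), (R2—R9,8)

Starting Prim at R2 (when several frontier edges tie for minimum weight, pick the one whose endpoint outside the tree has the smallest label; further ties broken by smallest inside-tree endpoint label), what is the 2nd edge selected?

Grow the tree from R2 using Prim:
Step 1: cheapest edge leaving the tree is R2—R7 (2); add R7.
Step 2: cheapest edge leaving the tree is R7—R9 (6); add R9.
Step 3: cheapest edge leaving the tree is R2—R6 (7); add R6.
Step 4: cheapest edge leaving the tree is R4—R6 (7); add R4.
The 2nd edge added is R7—R9.

R7-R9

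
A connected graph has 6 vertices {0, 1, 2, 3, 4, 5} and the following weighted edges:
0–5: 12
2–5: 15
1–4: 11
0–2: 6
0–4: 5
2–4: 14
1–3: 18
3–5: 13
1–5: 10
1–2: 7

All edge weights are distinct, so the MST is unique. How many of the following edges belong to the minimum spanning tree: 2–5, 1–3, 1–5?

1

Sort edges by weight, then run Kruskal:
0–4 (5): add. Components now {0,4} {1} {2} {3} {5}
0–2 (6): add. Components now {0,2,4} {1} {3} {5}
1–2 (7): add. Components now {0,1,2,4} {3} {5}
1–5 (10): add. Components now {0,1,2,4,5} {3}
1–4 (11): skip — 1 and 4 already connected.
0–5 (12): skip — 0 and 5 already connected.
3–5 (13): add. Components now {0,1,2,3,4,5}
MST edge set: {0–4, 0–2, 1–2, 1–5, 3–5}.
Of the listed edges, {1–5} are in the MST → 1.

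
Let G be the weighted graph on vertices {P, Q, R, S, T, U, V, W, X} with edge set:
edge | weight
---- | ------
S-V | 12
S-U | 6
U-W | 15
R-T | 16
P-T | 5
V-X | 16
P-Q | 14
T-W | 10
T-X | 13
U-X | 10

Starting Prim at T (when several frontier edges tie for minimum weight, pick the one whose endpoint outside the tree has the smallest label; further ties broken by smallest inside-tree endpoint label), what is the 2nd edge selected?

Prim's algorithm from T:
Step 1: cheapest edge leaving the tree is P-T (5); add P.
Step 2: cheapest edge leaving the tree is T-W (10); add W.
Step 3: cheapest edge leaving the tree is T-X (13); add X.
Step 4: cheapest edge leaving the tree is U-X (10); add U.
Step 5: cheapest edge leaving the tree is S-U (6); add S.
Step 6: cheapest edge leaving the tree is S-V (12); add V.
Step 7: cheapest edge leaving the tree is P-Q (14); add Q.
Step 8: cheapest edge leaving the tree is R-T (16); add R.
The 2nd edge added is T-W.

T-W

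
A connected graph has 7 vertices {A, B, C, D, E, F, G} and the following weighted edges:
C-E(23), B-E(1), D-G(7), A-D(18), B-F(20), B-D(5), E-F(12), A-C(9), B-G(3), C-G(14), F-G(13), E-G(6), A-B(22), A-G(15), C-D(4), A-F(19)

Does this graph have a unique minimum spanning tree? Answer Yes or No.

Kruskal: consider edges lightest-first.
B-E (1): add. Components now {A} {B,E} {C} {D} {F} {G}
B-G (3): add. Components now {A} {B,E,G} {C} {D} {F}
C-D (4): add. Components now {A} {B,E,G} {C,D} {F}
B-D (5): add. Components now {A} {B,C,D,E,G} {F}
E-G (6): skip — E and G already connected.
D-G (7): skip — D and G already connected.
A-C (9): add. Components now {A,B,C,D,E,G} {F}
E-F (12): add. Components now {A,B,C,D,E,F,G}
Every non-tree edge has weight strictly greater than the heaviest edge on the tree path between its endpoints, so the MST is unique.

Yes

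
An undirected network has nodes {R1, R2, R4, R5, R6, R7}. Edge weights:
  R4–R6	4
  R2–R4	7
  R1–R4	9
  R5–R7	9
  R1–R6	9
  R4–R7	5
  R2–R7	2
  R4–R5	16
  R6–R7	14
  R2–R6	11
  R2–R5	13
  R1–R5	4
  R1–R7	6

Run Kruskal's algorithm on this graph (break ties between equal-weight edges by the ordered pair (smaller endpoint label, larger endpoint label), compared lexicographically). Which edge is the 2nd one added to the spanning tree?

R1-R5

Kruskal: consider edges lightest-first.
R2–R7 (2): add. Components now {R2,R7} {R5} {R4} {R1} {R6}
R1–R5 (4): add. Components now {R2,R7} {R1,R5} {R4} {R6}
R4–R6 (4): add. Components now {R2,R7} {R1,R5} {R4,R6}
R4–R7 (5): add. Components now {R2,R4,R6,R7} {R1,R5}
R1–R7 (6): add. Components now {R1,R2,R4,R5,R6,R7}
The 2nd edge added is R1–R5.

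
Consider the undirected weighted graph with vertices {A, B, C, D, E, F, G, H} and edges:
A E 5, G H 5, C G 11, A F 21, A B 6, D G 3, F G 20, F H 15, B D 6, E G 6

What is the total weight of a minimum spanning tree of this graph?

51

Kruskal's algorithm — process edges by increasing weight (ties by edge label):
D G (3): add — endpoints in different components.
A E (5): add — endpoints in different components.
G H (5): add — endpoints in different components.
A B (6): add — endpoints in different components.
B D (6): add — endpoints in different components.
E G (6): skip — E and G already connected.
C G (11): add — endpoints in different components.
F H (15): add — endpoints in different components.
MST edges: D G, A E, G H, A B, B D, C G, F H; total weight 3+5+5+6+6+11+15 = 51.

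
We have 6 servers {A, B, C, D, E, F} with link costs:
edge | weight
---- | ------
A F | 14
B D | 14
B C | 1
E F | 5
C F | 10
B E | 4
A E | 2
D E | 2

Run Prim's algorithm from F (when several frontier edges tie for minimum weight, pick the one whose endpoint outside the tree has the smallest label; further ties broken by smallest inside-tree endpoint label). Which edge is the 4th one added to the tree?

B-E

Prim, starting at F.
Step 1: cheapest edge leaving the tree is E F (5); add E.
Step 2: cheapest edge leaving the tree is A E (2); add A.
Step 3: cheapest edge leaving the tree is D E (2); add D.
Step 4: cheapest edge leaving the tree is B E (4); add B.
Step 5: cheapest edge leaving the tree is B C (1); add C.
The 4th edge added is B E.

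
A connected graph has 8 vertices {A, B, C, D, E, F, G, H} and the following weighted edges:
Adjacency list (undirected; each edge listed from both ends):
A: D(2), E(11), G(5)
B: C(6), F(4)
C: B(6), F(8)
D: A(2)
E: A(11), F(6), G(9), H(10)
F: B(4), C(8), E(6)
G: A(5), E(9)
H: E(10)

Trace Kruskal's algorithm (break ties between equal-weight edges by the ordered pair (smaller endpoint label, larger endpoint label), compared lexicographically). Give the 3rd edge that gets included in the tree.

A-G

Kruskal: consider edges lightest-first.
A–D (2): add — endpoints in different components.
B–F (4): add — endpoints in different components.
A–G (5): add — endpoints in different components.
B–C (6): add — endpoints in different components.
E–F (6): add — endpoints in different components.
C–F (8): skip — C and F already connected.
E–G (9): add — endpoints in different components.
E–H (10): add — endpoints in different components.
The 3rd edge added is A–G.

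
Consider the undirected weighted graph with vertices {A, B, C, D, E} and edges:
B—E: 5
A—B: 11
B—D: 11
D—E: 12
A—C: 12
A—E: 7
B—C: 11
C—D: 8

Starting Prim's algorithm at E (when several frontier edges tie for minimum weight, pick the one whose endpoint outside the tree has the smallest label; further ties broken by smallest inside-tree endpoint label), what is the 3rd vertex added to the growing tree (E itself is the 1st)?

A

Prim, starting at E.
Step 1: frontier [B—E 5, A—E 7, D—E 12] → take B—E (5); add B.
Step 2: frontier [A—B 11, B—C 11, B—D 11, A—E 7, D—E 12] → take A—E (7); add A.
Step 3: frontier [A—C 12, B—C 11, B—D 11, D—E 12] → take B—C (11); add C.
Step 4: frontier [B—D 11, C—D 8, D—E 12] → take C—D (8); add D.
Vertex order: E, B, A, C, D. The 3rd vertex is A.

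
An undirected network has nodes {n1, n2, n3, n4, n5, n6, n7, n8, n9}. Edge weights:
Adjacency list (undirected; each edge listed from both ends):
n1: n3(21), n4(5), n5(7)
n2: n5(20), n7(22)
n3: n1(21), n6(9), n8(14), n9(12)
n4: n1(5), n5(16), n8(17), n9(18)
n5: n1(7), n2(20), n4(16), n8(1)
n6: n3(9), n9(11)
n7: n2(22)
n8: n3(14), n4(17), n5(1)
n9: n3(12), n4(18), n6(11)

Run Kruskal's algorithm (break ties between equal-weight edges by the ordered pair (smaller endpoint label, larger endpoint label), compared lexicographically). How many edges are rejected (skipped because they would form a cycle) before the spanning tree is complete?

5

Sort edges by weight, then run Kruskal:
n5 n8 (1): add — endpoints in different components.
n1 n4 (5): add — endpoints in different components.
n1 n5 (7): add — endpoints in different components.
n3 n6 (9): add — endpoints in different components.
n6 n9 (11): add — endpoints in different components.
n3 n9 (12): skip — n9 and n3 already connected.
n3 n8 (14): add — endpoints in different components.
n4 n5 (16): skip — n5 and n4 already connected.
n4 n8 (17): skip — n8 and n4 already connected.
n4 n9 (18): skip — n9 and n4 already connected.
n2 n5 (20): add — endpoints in different components.
n1 n3 (21): skip — n3 and n1 already connected.
n2 n7 (22): add — endpoints in different components.
Edges rejected before the tree was complete: 5.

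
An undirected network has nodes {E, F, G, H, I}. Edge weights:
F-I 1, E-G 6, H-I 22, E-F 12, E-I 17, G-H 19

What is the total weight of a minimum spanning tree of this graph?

38

Grow the tree from G using Prim:
Step 1: cheapest edge leaving the tree is E-G (6); add E.
Step 2: cheapest edge leaving the tree is E-F (12); add F.
Step 3: cheapest edge leaving the tree is F-I (1); add I.
Step 4: cheapest edge leaving the tree is G-H (19); add H.
MST edges: E-G, E-F, F-I, G-H; total weight 6+12+1+19 = 38.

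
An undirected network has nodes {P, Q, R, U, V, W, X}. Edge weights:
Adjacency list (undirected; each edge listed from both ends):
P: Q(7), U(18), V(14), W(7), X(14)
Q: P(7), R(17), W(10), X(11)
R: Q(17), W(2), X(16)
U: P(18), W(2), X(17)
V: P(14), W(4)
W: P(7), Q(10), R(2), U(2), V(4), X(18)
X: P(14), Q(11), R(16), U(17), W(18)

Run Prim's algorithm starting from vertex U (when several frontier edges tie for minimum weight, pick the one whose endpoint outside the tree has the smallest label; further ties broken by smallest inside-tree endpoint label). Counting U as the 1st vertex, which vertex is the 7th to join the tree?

X

Prim's algorithm from U:
Step 1: cheapest edge leaving the tree is U W (2); add W.
Step 2: cheapest edge leaving the tree is R W (2); add R.
Step 3: cheapest edge leaving the tree is V W (4); add V.
Step 4: cheapest edge leaving the tree is P W (7); add P.
Step 5: cheapest edge leaving the tree is P Q (7); add Q.
Step 6: cheapest edge leaving the tree is Q X (11); add X.
Vertex order: U, W, R, V, P, Q, X. The 7th vertex is X.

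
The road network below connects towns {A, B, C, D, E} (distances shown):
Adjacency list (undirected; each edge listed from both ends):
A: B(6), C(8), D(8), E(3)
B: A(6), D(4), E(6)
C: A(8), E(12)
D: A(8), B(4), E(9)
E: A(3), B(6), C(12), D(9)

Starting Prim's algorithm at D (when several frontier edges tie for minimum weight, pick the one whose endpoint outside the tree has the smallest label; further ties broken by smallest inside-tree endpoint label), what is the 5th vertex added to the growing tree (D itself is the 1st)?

C

Prim's algorithm from D:
Step 1: frontier [B—D 4, A—D 8, D—E 9] → take B—D (4); add B.
Step 2: frontier [A—B 6, B—E 6, A—D 8, D—E 9] → take A—B (6); add A.
Step 3: frontier [A—E 3, A—C 8, B—E 6, D—E 9] → take A—E (3); add E.
Step 4: frontier [A—C 8, C—E 12] → take A—C (8); add C.
Vertex order: D, B, A, E, C. The 5th vertex is C.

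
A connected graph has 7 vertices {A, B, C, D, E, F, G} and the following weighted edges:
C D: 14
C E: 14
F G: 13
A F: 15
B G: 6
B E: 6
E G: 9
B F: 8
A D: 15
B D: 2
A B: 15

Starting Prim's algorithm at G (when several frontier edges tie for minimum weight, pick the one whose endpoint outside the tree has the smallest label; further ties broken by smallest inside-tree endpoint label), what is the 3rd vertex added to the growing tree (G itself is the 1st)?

D

Prim, starting at G.
Step 1: cheapest edge leaving the tree is B G (6); add B.
Step 2: cheapest edge leaving the tree is B D (2); add D.
Step 3: cheapest edge leaving the tree is B E (6); add E.
Step 4: cheapest edge leaving the tree is B F (8); add F.
Step 5: cheapest edge leaving the tree is C D (14); add C.
Step 6: cheapest edge leaving the tree is A B (15); add A.
Vertex order: G, B, D, E, F, C, A. The 3rd vertex is D.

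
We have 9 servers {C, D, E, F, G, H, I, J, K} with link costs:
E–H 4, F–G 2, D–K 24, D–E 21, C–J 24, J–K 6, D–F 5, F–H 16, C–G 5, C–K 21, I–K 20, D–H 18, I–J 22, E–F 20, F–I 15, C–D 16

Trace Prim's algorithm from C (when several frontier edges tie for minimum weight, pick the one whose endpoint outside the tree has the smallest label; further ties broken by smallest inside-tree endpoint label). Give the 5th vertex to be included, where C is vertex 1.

I

Grow the tree from C using Prim:
Step 1: cheapest edge leaving the tree is C–G (5); add G.
Step 2: cheapest edge leaving the tree is F–G (2); add F.
Step 3: cheapest edge leaving the tree is D–F (5); add D.
Step 4: cheapest edge leaving the tree is F–I (15); add I.
Step 5: cheapest edge leaving the tree is F–H (16); add H.
Step 6: cheapest edge leaving the tree is E–H (4); add E.
Step 7: cheapest edge leaving the tree is I–K (20); add K.
Step 8: cheapest edge leaving the tree is J–K (6); add J.
Vertex order: C, G, F, D, I, H, E, K, J. The 5th vertex is I.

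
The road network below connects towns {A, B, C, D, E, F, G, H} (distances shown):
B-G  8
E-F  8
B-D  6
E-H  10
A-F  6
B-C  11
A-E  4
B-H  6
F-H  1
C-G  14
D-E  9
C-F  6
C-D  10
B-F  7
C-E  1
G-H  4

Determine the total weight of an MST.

28

Grow the tree from B using Prim:
Step 1: cheapest edge leaving the tree is B-D (6); add D.
Step 2: cheapest edge leaving the tree is B-H (6); add H.
Step 3: cheapest edge leaving the tree is F-H (1); add F.
Step 4: cheapest edge leaving the tree is G-H (4); add G.
Step 5: cheapest edge leaving the tree is A-F (6); add A.
Step 6: cheapest edge leaving the tree is A-E (4); add E.
Step 7: cheapest edge leaving the tree is C-E (1); add C.
MST edges: B-D, B-H, F-H, G-H, A-F, A-E, C-E; total weight 6+6+1+4+6+4+1 = 28.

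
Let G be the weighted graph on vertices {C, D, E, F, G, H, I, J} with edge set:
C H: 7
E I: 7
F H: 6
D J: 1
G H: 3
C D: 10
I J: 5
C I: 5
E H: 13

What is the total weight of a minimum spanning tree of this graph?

Kruskal: consider edges lightest-first.
D J (1): add — endpoints in different components.
G H (3): add — endpoints in different components.
C I (5): add — endpoints in different components.
I J (5): add — endpoints in different components.
F H (6): add — endpoints in different components.
C H (7): add — endpoints in different components.
E I (7): add — endpoints in different components.
MST edges: D J, G H, C I, I J, F H, C H, E I; total weight 1+3+5+5+6+7+7 = 34.

34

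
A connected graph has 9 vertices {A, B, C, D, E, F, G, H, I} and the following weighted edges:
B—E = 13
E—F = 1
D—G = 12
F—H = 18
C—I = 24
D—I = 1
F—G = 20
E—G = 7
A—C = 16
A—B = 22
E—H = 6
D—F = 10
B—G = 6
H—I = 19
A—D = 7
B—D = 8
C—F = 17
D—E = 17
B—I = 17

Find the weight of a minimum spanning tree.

52

Prim's algorithm from H:
Step 1: cheapest edge leaving the tree is E—H (6); add E.
Step 2: cheapest edge leaving the tree is E—F (1); add F.
Step 3: cheapest edge leaving the tree is E—G (7); add G.
Step 4: cheapest edge leaving the tree is B—G (6); add B.
Step 5: cheapest edge leaving the tree is B—D (8); add D.
Step 6: cheapest edge leaving the tree is D—I (1); add I.
Step 7: cheapest edge leaving the tree is A—D (7); add A.
Step 8: cheapest edge leaving the tree is A—C (16); add C.
MST edges: E—H, E—F, E—G, B—G, B—D, D—I, A—D, A—C; total weight 6+1+7+6+8+1+7+16 = 52.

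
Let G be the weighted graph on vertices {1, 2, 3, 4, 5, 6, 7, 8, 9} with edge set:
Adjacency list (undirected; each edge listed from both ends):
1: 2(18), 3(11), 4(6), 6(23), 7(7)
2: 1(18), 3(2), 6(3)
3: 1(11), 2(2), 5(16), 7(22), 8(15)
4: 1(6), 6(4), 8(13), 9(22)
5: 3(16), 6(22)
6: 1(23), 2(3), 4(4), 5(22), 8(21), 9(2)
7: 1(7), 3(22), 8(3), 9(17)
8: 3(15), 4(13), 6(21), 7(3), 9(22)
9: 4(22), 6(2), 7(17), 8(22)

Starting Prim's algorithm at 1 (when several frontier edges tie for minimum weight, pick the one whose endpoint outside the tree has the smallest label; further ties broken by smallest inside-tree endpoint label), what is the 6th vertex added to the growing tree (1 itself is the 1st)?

3

Prim, starting at 1.
Step 1: cheapest edge leaving the tree is 1 4 (6); add 4.
Step 2: cheapest edge leaving the tree is 4 6 (4); add 6.
Step 3: cheapest edge leaving the tree is 6 9 (2); add 9.
Step 4: cheapest edge leaving the tree is 2 6 (3); add 2.
Step 5: cheapest edge leaving the tree is 2 3 (2); add 3.
Step 6: cheapest edge leaving the tree is 1 7 (7); add 7.
Step 7: cheapest edge leaving the tree is 7 8 (3); add 8.
Step 8: cheapest edge leaving the tree is 3 5 (16); add 5.
Vertex order: 1, 4, 6, 9, 2, 3, 7, 8, 5. The 6th vertex is 3.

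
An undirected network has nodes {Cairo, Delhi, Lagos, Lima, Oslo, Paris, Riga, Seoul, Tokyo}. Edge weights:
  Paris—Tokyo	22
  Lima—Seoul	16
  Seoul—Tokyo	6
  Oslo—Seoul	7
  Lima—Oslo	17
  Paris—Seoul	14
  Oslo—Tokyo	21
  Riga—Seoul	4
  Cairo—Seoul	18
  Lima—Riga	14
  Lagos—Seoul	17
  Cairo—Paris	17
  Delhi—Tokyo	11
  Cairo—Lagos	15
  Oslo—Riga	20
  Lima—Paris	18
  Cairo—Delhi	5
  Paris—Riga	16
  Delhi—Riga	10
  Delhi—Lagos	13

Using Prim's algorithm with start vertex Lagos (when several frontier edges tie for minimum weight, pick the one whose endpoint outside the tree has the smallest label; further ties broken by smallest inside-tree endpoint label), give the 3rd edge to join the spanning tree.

Grow the tree from Lagos using Prim:
Step 1: cheapest edge leaving the tree is Delhi—Lagos (13); add Delhi.
Step 2: cheapest edge leaving the tree is Cairo—Delhi (5); add Cairo.
Step 3: cheapest edge leaving the tree is Delhi—Riga (10); add Riga.
Step 4: cheapest edge leaving the tree is Riga—Seoul (4); add Seoul.
Step 5: cheapest edge leaving the tree is Seoul—Tokyo (6); add Tokyo.
Step 6: cheapest edge leaving the tree is Oslo—Seoul (7); add Oslo.
Step 7: cheapest edge leaving the tree is Lima—Riga (14); add Lima.
Step 8: cheapest edge leaving the tree is Paris—Seoul (14); add Paris.
The 3rd edge added is Delhi—Riga.

Delhi-Riga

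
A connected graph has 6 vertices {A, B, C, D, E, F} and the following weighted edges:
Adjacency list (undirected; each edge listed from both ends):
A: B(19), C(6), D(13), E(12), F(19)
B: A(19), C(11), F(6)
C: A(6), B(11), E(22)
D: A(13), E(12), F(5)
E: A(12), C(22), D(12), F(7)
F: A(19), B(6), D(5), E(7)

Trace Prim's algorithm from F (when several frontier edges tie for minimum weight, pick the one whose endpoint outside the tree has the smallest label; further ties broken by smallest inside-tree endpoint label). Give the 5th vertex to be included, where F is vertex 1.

C

Prim, starting at F.
Step 1: cheapest edge leaving the tree is D–F (5); add D.
Step 2: cheapest edge leaving the tree is B–F (6); add B.
Step 3: cheapest edge leaving the tree is E–F (7); add E.
Step 4: cheapest edge leaving the tree is B–C (11); add C.
Step 5: cheapest edge leaving the tree is A–C (6); add A.
Vertex order: F, D, B, E, C, A. The 5th vertex is C.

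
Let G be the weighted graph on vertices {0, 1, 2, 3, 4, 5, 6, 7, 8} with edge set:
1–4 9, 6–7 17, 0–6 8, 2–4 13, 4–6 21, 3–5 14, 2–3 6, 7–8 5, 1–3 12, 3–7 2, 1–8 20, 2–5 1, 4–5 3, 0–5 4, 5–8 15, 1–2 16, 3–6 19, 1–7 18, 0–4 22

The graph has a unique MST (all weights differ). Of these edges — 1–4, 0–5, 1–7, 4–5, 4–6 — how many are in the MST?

3

Sort edges by weight, then run Kruskal:
2–5 (1): add — endpoints in different components.
3–7 (2): add — endpoints in different components.
4–5 (3): add — endpoints in different components.
0–5 (4): add — endpoints in different components.
7–8 (5): add — endpoints in different components.
2–3 (6): add — endpoints in different components.
0–6 (8): add — endpoints in different components.
1–4 (9): add — endpoints in different components.
MST edge set: {2–5, 3–7, 4–5, 0–5, 7–8, 2–3, 0–6, 1–4}.
Of the listed edges, {1–4, 0–5, 4–5} are in the MST → 3.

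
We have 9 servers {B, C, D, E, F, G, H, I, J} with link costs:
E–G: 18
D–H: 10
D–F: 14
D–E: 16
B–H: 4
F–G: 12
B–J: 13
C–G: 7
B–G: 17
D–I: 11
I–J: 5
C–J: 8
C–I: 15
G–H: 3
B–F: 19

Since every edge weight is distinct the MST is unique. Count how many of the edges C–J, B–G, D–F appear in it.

1

Kruskal: consider edges lightest-first.
G–H (3): add — endpoints in different components.
B–H (4): add — endpoints in different components.
I–J (5): add — endpoints in different components.
C–G (7): add — endpoints in different components.
C–J (8): add — endpoints in different components.
D–H (10): add — endpoints in different components.
D–I (11): skip — D and I already connected.
F–G (12): add — endpoints in different components.
B–J (13): skip — B and J already connected.
D–F (14): skip — D and F already connected.
C–I (15): skip — C and I already connected.
D–E (16): add — endpoints in different components.
MST edge set: {G–H, B–H, I–J, C–G, C–J, D–H, F–G, D–E}.
Of the listed edges, {C–J} are in the MST → 1.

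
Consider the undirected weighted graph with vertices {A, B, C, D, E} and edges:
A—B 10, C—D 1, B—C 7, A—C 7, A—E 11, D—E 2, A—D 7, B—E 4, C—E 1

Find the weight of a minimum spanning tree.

13

Grow the tree from C using Prim:
Step 1: frontier [C—D 1, C—E 1, A—C 7, B—C 7] → take C—D (1); add D.
Step 2: frontier [C—E 1, A—C 7, B—C 7, D—E 2, A—D 7] → take C—E (1); add E.
Step 3: frontier [A—C 7, B—C 7, A—D 7, B—E 4, A—E 11] → take B—E (4); add B.
Step 4: frontier [A—B 10, A—C 7, A—D 7, A—E 11] → take A—C (7); add A.
MST edges: C—D, C—E, B—E, A—C; total weight 1+1+4+7 = 13.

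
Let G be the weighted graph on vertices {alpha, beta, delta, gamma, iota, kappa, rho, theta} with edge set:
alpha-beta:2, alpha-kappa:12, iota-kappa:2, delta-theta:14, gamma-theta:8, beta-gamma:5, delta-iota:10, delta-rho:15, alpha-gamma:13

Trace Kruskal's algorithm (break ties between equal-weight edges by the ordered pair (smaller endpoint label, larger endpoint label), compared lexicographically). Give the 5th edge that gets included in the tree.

delta-iota

Sort edges by weight, then run Kruskal:
alpha-beta (2): add — endpoints in different components.
iota-kappa (2): add — endpoints in different components.
beta-gamma (5): add — endpoints in different components.
gamma-theta (8): add — endpoints in different components.
delta-iota (10): add — endpoints in different components.
alpha-kappa (12): add — endpoints in different components.
alpha-gamma (13): skip — gamma and alpha already connected.
delta-theta (14): skip — delta and theta already connected.
delta-rho (15): add — endpoints in different components.
The 5th edge added is delta-iota.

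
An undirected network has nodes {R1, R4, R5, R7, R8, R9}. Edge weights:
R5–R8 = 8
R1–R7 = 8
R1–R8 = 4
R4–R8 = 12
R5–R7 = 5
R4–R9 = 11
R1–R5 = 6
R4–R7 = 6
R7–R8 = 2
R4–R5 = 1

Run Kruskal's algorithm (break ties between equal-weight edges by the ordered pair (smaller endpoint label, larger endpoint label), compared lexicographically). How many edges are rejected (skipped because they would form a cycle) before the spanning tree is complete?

4

Sort edges by weight, then run Kruskal:
R4–R5 (1): add — endpoints in different components.
R7–R8 (2): add — endpoints in different components.
R1–R8 (4): add — endpoints in different components.
R5–R7 (5): add — endpoints in different components.
R1–R5 (6): skip — R1 and R5 already connected.
R4–R7 (6): skip — R4 and R7 already connected.
R1–R7 (8): skip — R1 and R7 already connected.
R5–R8 (8): skip — R5 and R8 already connected.
R4–R9 (11): add — endpoints in different components.
Edges rejected before the tree was complete: 4.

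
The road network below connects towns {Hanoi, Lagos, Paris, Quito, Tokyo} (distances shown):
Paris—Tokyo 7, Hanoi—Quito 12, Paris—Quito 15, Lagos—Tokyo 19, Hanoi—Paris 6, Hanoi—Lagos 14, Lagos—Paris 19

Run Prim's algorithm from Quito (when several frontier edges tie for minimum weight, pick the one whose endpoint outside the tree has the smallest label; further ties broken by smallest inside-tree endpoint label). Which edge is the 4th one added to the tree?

Grow the tree from Quito using Prim:
Step 1: frontier [Hanoi—Quito 12, Paris—Quito 15] → take Hanoi—Quito (12); add Hanoi.
Step 2: frontier [Hanoi—Paris 6, Hanoi—Lagos 14, Paris—Quito 15] → take Hanoi—Paris (6); add Paris.
Step 3: frontier [Hanoi—Lagos 14, Paris—Tokyo 7, Lagos—Paris 19] → take Paris—Tokyo (7); add Tokyo.
Step 4: frontier [Hanoi—Lagos 14, Lagos—Paris 19, Lagos—Tokyo 19] → take Hanoi—Lagos (14); add Lagos.
The 4th edge added is Hanoi—Lagos.

Hanoi-Lagos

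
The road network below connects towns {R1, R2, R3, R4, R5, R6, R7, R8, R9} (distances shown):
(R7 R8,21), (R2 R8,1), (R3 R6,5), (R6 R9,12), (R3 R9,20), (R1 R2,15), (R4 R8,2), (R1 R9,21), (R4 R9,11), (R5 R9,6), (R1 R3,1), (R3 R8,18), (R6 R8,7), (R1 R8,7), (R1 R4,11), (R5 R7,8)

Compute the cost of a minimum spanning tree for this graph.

41

Prim's algorithm from R6:
Step 1: cheapest edge leaving the tree is R3 R6 (5); add R3.
Step 2: cheapest edge leaving the tree is R1 R3 (1); add R1.
Step 3: cheapest edge leaving the tree is R1 R8 (7); add R8.
Step 4: cheapest edge leaving the tree is R2 R8 (1); add R2.
Step 5: cheapest edge leaving the tree is R4 R8 (2); add R4.
Step 6: cheapest edge leaving the tree is R4 R9 (11); add R9.
Step 7: cheapest edge leaving the tree is R5 R9 (6); add R5.
Step 8: cheapest edge leaving the tree is R5 R7 (8); add R7.
MST edges: R3 R6, R1 R3, R1 R8, R2 R8, R4 R8, R4 R9, R5 R9, R5 R7; total weight 5+1+7+1+2+11+6+8 = 41.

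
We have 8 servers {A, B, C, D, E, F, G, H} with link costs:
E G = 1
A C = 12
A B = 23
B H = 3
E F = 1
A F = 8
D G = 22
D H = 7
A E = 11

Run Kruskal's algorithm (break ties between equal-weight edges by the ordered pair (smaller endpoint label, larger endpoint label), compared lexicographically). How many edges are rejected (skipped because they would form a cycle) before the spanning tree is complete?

1

Kruskal: consider edges lightest-first.
E F (1): add — endpoints in different components.
E G (1): add — endpoints in different components.
B H (3): add — endpoints in different components.
D H (7): add — endpoints in different components.
A F (8): add — endpoints in different components.
A E (11): skip — A and E already connected.
A C (12): add — endpoints in different components.
D G (22): add — endpoints in different components.
Edges rejected before the tree was complete: 1.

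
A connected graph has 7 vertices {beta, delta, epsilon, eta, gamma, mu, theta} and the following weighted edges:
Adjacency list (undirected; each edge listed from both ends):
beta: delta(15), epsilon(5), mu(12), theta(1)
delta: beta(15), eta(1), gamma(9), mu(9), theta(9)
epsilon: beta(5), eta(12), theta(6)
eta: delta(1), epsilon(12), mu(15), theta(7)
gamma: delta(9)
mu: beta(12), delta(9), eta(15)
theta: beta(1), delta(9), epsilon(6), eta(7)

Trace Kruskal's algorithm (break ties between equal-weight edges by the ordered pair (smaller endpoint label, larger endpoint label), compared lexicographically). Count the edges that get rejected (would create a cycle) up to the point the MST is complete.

1

Sort edges by weight, then run Kruskal:
beta–theta (1): add — endpoints in different components.
delta–eta (1): add — endpoints in different components.
beta–epsilon (5): add — endpoints in different components.
epsilon–theta (6): skip — epsilon and theta already connected.
eta–theta (7): add — endpoints in different components.
delta–gamma (9): add — endpoints in different components.
delta–mu (9): add — endpoints in different components.
Edges rejected before the tree was complete: 1.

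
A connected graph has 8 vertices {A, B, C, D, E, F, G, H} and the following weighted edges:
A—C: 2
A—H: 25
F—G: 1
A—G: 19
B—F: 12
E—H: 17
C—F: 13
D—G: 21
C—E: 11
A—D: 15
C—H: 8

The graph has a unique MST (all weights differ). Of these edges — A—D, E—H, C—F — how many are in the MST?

Sort edges by weight, then run Kruskal:
F—G (1): add — endpoints in different components.
A—C (2): add — endpoints in different components.
C—H (8): add — endpoints in different components.
C—E (11): add — endpoints in different components.
B—F (12): add — endpoints in different components.
C—F (13): add — endpoints in different components.
A—D (15): add — endpoints in different components.
MST edge set: {F—G, A—C, C—H, C—E, B—F, C—F, A—D}.
Of the listed edges, {A—D, C—F} are in the MST → 2.

2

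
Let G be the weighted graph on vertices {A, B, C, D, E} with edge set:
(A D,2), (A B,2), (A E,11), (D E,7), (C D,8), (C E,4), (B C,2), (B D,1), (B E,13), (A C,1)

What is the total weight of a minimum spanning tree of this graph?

Sort edges by weight, then run Kruskal:
A C (1): add — endpoints in different components.
B D (1): add — endpoints in different components.
A B (2): add — endpoints in different components.
A D (2): skip — A and D already connected.
B C (2): skip — B and C already connected.
C E (4): add — endpoints in different components.
MST edges: A C, B D, A B, C E; total weight 1+1+2+4 = 8.

8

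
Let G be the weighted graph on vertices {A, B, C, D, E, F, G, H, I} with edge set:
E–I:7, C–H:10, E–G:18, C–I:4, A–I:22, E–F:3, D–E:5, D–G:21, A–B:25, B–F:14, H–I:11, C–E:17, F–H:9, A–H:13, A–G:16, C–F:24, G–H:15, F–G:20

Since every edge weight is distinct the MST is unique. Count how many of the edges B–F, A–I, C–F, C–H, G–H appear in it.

2

Sort edges by weight, then run Kruskal:
E–F (3): add — endpoints in different components.
C–I (4): add — endpoints in different components.
D–E (5): add — endpoints in different components.
E–I (7): add — endpoints in different components.
F–H (9): add — endpoints in different components.
C–H (10): skip — C and H already connected.
H–I (11): skip — H and I already connected.
A–H (13): add — endpoints in different components.
B–F (14): add — endpoints in different components.
G–H (15): add — endpoints in different components.
MST edge set: {E–F, C–I, D–E, E–I, F–H, A–H, B–F, G–H}.
Of the listed edges, {B–F, G–H} are in the MST → 2.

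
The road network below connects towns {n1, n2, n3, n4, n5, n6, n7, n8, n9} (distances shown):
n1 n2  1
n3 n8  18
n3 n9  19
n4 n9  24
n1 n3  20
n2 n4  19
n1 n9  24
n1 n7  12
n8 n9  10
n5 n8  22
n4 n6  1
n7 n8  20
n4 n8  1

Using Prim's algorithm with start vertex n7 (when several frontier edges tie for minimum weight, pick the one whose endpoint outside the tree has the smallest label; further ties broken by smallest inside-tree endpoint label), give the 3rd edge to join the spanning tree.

Grow the tree from n7 using Prim:
Step 1: cheapest edge leaving the tree is n1 n7 (12); add n1.
Step 2: cheapest edge leaving the tree is n1 n2 (1); add n2.
Step 3: cheapest edge leaving the tree is n2 n4 (19); add n4.
Step 4: cheapest edge leaving the tree is n4 n6 (1); add n6.
Step 5: cheapest edge leaving the tree is n4 n8 (1); add n8.
Step 6: cheapest edge leaving the tree is n8 n9 (10); add n9.
Step 7: cheapest edge leaving the tree is n3 n8 (18); add n3.
Step 8: cheapest edge leaving the tree is n5 n8 (22); add n5.
The 3rd edge added is n2 n4.

n2-n4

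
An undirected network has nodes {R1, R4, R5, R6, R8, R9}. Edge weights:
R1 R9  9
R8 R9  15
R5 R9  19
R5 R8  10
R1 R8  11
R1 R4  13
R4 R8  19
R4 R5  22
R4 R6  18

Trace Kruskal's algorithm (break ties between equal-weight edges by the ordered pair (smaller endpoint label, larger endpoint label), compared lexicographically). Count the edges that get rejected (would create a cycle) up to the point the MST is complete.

Kruskal: consider edges lightest-first.
R1 R9 (9): add. Components now {R8} {R1,R9} {R6} {R5} {R4}
R5 R8 (10): add. Components now {R5,R8} {R1,R9} {R6} {R4}
R1 R8 (11): add. Components now {R1,R5,R8,R9} {R6} {R4}
R1 R4 (13): add. Components now {R1,R4,R5,R8,R9} {R6}
R8 R9 (15): skip — R8 and R9 already connected.
R4 R6 (18): add. Components now {R1,R4,R5,R6,R8,R9}
Edges rejected before the tree was complete: 1.

1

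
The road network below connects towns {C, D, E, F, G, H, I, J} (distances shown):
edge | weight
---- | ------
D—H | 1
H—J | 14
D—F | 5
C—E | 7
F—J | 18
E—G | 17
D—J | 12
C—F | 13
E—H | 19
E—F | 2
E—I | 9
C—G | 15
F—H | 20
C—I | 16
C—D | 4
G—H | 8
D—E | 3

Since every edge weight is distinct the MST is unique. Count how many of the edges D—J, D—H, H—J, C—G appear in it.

Kruskal: consider edges lightest-first.
D—H (1): add — endpoints in different components.
E—F (2): add — endpoints in different components.
D—E (3): add — endpoints in different components.
C—D (4): add — endpoints in different components.
D—F (5): skip — D and F already connected.
C—E (7): skip — C and E already connected.
G—H (8): add — endpoints in different components.
E—I (9): add — endpoints in different components.
D—J (12): add — endpoints in different components.
MST edge set: {D—H, E—F, D—E, C—D, G—H, E—I, D—J}.
Of the listed edges, {D—J, D—H} are in the MST → 2.

2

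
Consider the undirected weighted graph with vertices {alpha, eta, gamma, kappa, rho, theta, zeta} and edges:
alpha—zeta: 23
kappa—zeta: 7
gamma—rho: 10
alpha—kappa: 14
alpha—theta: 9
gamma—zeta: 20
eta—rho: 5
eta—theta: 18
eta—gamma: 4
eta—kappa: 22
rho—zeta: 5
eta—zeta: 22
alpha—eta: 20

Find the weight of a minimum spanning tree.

Grow the tree from zeta using Prim:
Step 1: cheapest edge leaving the tree is rho—zeta (5); add rho.
Step 2: cheapest edge leaving the tree is eta—rho (5); add eta.
Step 3: cheapest edge leaving the tree is eta—gamma (4); add gamma.
Step 4: cheapest edge leaving the tree is kappa—zeta (7); add kappa.
Step 5: cheapest edge leaving the tree is alpha—kappa (14); add alpha.
Step 6: cheapest edge leaving the tree is alpha—theta (9); add theta.
MST edges: rho—zeta, eta—rho, eta—gamma, kappa—zeta, alpha—kappa, alpha—theta; total weight 5+5+4+7+14+9 = 44.

44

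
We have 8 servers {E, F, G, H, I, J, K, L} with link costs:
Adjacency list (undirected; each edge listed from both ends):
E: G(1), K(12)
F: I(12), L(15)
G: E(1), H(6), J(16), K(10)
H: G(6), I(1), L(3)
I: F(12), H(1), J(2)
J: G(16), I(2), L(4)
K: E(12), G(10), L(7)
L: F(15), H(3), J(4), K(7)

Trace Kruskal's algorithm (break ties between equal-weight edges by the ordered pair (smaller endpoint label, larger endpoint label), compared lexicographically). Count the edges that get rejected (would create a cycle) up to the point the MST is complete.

Sort edges by weight, then run Kruskal:
E G (1): add — endpoints in different components.
H I (1): add — endpoints in different components.
I J (2): add — endpoints in different components.
H L (3): add — endpoints in different components.
J L (4): skip — J and L already connected.
G H (6): add — endpoints in different components.
K L (7): add — endpoints in different components.
G K (10): skip — G and K already connected.
E K (12): skip — E and K already connected.
F I (12): add — endpoints in different components.
Edges rejected before the tree was complete: 3.

3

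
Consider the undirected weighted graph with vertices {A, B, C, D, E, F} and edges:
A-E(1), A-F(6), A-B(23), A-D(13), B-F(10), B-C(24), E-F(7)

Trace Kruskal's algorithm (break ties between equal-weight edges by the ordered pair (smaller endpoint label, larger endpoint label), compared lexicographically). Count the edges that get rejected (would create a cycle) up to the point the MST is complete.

Kruskal: consider edges lightest-first.
A-E (1): add. Components now {A,E} {B} {C} {D} {F}
A-F (6): add. Components now {A,E,F} {B} {C} {D}
E-F (7): skip — E and F already connected.
B-F (10): add. Components now {A,B,E,F} {C} {D}
A-D (13): add. Components now {A,B,D,E,F} {C}
A-B (23): skip — A and B already connected.
B-C (24): add. Components now {A,B,C,D,E,F}
Edges rejected before the tree was complete: 2.

2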